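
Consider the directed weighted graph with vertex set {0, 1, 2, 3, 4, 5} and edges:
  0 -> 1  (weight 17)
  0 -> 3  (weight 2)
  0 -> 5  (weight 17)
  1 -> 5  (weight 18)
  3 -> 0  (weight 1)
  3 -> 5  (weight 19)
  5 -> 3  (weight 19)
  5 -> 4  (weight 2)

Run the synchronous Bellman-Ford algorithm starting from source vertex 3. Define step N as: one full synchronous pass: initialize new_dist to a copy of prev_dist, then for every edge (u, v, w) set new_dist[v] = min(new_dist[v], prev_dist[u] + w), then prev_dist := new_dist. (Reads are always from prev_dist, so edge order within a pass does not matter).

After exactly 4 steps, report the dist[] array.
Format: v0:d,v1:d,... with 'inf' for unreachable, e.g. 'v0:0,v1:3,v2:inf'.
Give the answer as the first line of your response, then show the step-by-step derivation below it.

v0:1,v1:18,v2:inf,v3:0,v4:20,v5:18

step 1: dist = v0:1,v1:inf,v2:inf,v3:0,v4:inf,v5:19
step 2: dist = v0:1,v1:18,v2:inf,v3:0,v4:21,v5:18
step 3: dist = v0:1,v1:18,v2:inf,v3:0,v4:20,v5:18
step 4: dist = v0:1,v1:18,v2:inf,v3:0,v4:20,v5:18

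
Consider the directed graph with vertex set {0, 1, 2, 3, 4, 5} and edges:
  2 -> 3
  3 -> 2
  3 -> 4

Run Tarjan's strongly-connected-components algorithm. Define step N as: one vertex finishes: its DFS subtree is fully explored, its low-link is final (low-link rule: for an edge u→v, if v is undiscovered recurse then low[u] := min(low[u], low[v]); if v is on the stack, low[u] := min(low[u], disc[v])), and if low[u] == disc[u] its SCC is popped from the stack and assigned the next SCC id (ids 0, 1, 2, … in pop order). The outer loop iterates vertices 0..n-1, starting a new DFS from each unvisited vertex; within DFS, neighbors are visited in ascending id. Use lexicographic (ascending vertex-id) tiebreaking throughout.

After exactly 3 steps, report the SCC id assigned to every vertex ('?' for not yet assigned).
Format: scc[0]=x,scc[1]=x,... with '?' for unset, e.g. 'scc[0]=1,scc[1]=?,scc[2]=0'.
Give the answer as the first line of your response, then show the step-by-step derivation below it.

scc[0]=0,scc[1]=1,scc[2]=?,scc[3]=?,scc[4]=2,scc[5]=?

step 1: low=(low[0]=0,low[1]=?,low[2]=?,low[3]=?,low[4]=?,low[5]=?); scc=(scc[0]=0,scc[1]=?,scc[2]=?,scc[3]=?,scc[4]=?,scc[5]=?)
step 2: low=(low[0]=0,low[1]=1,low[2]=?,low[3]=?,low[4]=?,low[5]=?); scc=(scc[0]=0,scc[1]=1,scc[2]=?,scc[3]=?,scc[4]=?,scc[5]=?)
step 3: low=(low[0]=0,low[1]=1,low[2]=2,low[3]=2,low[4]=4,low[5]=?); scc=(scc[0]=0,scc[1]=1,scc[2]=?,scc[3]=?,scc[4]=2,scc[5]=?)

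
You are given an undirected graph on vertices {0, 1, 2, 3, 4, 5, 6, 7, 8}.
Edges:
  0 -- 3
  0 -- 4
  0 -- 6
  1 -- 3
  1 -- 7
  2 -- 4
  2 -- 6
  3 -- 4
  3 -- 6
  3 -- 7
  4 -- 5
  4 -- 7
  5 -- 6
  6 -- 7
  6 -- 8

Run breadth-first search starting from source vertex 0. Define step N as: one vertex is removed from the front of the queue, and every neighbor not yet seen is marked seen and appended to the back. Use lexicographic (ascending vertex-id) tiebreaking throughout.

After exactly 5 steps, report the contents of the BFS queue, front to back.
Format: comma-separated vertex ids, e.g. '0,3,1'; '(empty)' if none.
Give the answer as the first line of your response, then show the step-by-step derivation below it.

7,2,5,8

step 1: dequeue 0; queue=[3,4,6]; order=0
step 2: dequeue 3; queue=[4,6,1,7]; order=0,3
step 3: dequeue 4; queue=[6,1,7,2,5]; order=0,3,4
step 4: dequeue 6; queue=[1,7,2,5,8]; order=0,3,4,6
step 5: dequeue 1; queue=[7,2,5,8]; order=0,3,4,6,1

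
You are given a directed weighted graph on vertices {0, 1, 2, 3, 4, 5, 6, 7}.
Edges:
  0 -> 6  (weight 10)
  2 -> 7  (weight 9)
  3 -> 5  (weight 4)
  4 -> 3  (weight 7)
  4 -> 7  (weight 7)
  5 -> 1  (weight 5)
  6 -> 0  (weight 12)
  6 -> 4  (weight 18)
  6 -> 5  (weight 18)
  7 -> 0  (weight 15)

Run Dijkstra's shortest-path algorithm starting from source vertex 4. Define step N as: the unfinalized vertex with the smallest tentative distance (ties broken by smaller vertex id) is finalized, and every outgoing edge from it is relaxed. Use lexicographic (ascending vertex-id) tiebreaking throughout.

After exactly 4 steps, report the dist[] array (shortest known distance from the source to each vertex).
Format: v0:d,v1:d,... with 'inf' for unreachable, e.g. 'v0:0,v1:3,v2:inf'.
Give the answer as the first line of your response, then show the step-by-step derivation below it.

v0:22,v1:16,v2:inf,v3:7,v4:0,v5:11,v6:inf,v7:7

step 1: dist = v0:inf,v1:inf,v2:inf,v3:7,v4:0,v5:inf,v6:inf,v7:7
step 2: dist = v0:inf,v1:inf,v2:inf,v3:7,v4:0,v5:11,v6:inf,v7:7
step 3: dist = v0:22,v1:inf,v2:inf,v3:7,v4:0,v5:11,v6:inf,v7:7
step 4: dist = v0:22,v1:16,v2:inf,v3:7,v4:0,v5:11,v6:inf,v7:7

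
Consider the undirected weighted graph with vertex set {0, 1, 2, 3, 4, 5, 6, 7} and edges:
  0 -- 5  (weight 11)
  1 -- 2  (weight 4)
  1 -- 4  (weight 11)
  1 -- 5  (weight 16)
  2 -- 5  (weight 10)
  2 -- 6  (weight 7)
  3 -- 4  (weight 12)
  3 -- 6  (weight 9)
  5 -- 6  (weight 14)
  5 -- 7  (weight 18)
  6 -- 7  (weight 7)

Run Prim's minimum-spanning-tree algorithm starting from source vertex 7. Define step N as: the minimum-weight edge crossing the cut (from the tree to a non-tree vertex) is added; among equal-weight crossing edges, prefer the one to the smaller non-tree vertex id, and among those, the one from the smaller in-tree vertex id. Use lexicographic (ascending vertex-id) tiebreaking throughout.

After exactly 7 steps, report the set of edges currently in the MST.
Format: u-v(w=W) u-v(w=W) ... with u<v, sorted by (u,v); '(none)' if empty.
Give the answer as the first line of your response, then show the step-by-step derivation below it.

0-5(w=11) 1-2(w=4) 1-4(w=11) 2-5(w=10) 2-6(w=7) 3-6(w=9) 6-7(w=7)

step 1: add edge 6-7 (w=7); MST = {6-7(w=7)}
step 2: add edge 2-6 (w=7); MST = {2-6(w=7) 6-7(w=7)}
step 3: add edge 1-2 (w=4); MST = {1-2(w=4) 2-6(w=7) 6-7(w=7)}
step 4: add edge 3-6 (w=9); MST = {1-2(w=4) 2-6(w=7) 3-6(w=9) 6-7(w=7)}
step 5: add edge 2-5 (w=10); MST = {1-2(w=4) 2-5(w=10) 2-6(w=7) 3-6(w=9) 6-7(w=7)}
step 6: add edge 0-5 (w=11); MST = {0-5(w=11) 1-2(w=4) 2-5(w=10) 2-6(w=7) 3-6(w=9) 6-7(w=7)}
step 7: add edge 1-4 (w=11); MST = {0-5(w=11) 1-2(w=4) 1-4(w=11) 2-5(w=10) 2-6(w=7) 3-6(w=9) 6-7(w=7)}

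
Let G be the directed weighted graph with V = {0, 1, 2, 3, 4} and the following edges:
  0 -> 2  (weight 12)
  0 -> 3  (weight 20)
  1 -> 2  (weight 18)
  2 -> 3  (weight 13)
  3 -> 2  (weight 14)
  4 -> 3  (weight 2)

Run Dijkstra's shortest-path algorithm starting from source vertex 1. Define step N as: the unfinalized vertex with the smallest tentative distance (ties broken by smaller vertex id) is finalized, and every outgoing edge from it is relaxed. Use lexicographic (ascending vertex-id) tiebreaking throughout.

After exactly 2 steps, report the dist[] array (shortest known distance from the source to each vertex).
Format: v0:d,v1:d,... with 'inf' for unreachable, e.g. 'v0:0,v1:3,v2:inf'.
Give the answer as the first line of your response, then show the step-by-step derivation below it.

v0:inf,v1:0,v2:18,v3:31,v4:inf

step 1: dist = v0:inf,v1:0,v2:18,v3:inf,v4:inf
step 2: dist = v0:inf,v1:0,v2:18,v3:31,v4:inf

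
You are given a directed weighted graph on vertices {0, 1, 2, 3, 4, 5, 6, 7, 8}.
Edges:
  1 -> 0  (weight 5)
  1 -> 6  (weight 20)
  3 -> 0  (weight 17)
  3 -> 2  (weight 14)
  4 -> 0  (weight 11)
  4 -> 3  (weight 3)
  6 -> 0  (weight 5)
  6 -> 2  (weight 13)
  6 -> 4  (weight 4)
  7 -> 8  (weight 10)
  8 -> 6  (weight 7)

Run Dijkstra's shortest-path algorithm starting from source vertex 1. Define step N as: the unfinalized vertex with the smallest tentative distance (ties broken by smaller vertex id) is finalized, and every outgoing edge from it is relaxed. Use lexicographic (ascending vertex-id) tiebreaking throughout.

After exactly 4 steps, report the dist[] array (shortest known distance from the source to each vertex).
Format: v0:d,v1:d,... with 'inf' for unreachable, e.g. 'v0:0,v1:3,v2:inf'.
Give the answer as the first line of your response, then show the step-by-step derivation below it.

v0:5,v1:0,v2:33,v3:27,v4:24,v5:inf,v6:20,v7:inf,v8:inf

step 1: dist = v0:5,v1:0,v2:inf,v3:inf,v4:inf,v5:inf,v6:20,v7:inf,v8:inf
step 2: dist = v0:5,v1:0,v2:inf,v3:inf,v4:inf,v5:inf,v6:20,v7:inf,v8:inf
step 3: dist = v0:5,v1:0,v2:33,v3:inf,v4:24,v5:inf,v6:20,v7:inf,v8:inf
step 4: dist = v0:5,v1:0,v2:33,v3:27,v4:24,v5:inf,v6:20,v7:inf,v8:inf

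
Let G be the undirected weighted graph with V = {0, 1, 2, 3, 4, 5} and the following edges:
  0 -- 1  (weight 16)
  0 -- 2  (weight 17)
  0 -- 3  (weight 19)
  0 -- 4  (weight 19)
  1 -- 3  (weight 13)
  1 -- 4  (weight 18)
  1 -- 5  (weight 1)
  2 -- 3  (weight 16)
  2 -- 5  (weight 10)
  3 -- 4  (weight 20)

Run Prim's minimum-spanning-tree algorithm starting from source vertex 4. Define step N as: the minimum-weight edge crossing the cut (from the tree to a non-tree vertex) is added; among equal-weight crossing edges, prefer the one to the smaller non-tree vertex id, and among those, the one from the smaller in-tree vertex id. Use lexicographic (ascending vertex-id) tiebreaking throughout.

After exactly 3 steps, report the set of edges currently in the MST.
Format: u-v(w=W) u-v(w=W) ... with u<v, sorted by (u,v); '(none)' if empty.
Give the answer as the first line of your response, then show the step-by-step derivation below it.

1-4(w=18) 1-5(w=1) 2-5(w=10)

step 1: add edge 1-4 (w=18); MST = {1-4(w=18)}
step 2: add edge 1-5 (w=1); MST = {1-4(w=18) 1-5(w=1)}
step 3: add edge 2-5 (w=10); MST = {1-4(w=18) 1-5(w=1) 2-5(w=10)}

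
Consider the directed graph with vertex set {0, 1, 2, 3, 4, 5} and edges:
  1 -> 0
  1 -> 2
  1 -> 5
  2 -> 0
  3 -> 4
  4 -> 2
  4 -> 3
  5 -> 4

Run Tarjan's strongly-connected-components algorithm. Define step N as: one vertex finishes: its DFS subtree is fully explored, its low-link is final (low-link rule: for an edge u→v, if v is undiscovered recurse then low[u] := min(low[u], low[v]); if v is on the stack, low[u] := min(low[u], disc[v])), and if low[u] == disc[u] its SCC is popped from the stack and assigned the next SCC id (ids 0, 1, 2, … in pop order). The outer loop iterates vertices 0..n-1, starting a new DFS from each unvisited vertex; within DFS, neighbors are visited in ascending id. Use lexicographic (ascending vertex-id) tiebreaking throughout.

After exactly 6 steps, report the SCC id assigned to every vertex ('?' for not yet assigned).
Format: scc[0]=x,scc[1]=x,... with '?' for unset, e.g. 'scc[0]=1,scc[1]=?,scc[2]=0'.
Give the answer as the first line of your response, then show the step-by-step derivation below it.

scc[0]=0,scc[1]=4,scc[2]=1,scc[3]=2,scc[4]=2,scc[5]=3

step 1: low=(low[0]=0,low[1]=?,low[2]=?,low[3]=?,low[4]=?,low[5]=?); scc=(scc[0]=0,scc[1]=?,scc[2]=?,scc[3]=?,scc[4]=?,scc[5]=?)
step 2: low=(low[0]=0,low[1]=1,low[2]=2,low[3]=?,low[4]=?,low[5]=?); scc=(scc[0]=0,scc[1]=?,scc[2]=1,scc[3]=?,scc[4]=?,scc[5]=?)
step 3: low=(low[0]=0,low[1]=1,low[2]=2,low[3]=4,low[4]=4,low[5]=3); scc=(scc[0]=0,scc[1]=?,scc[2]=1,scc[3]=?,scc[4]=?,scc[5]=?)
step 4: low=(low[0]=0,low[1]=1,low[2]=2,low[3]=4,low[4]=4,low[5]=3); scc=(scc[0]=0,scc[1]=?,scc[2]=1,scc[3]=2,scc[4]=2,scc[5]=?)
step 5: low=(low[0]=0,low[1]=1,low[2]=2,low[3]=4,low[4]=4,low[5]=3); scc=(scc[0]=0,scc[1]=?,scc[2]=1,scc[3]=2,scc[4]=2,scc[5]=3)
step 6: low=(low[0]=0,low[1]=1,low[2]=2,low[3]=4,low[4]=4,low[5]=3); scc=(scc[0]=0,scc[1]=4,scc[2]=1,scc[3]=2,scc[4]=2,scc[5]=3)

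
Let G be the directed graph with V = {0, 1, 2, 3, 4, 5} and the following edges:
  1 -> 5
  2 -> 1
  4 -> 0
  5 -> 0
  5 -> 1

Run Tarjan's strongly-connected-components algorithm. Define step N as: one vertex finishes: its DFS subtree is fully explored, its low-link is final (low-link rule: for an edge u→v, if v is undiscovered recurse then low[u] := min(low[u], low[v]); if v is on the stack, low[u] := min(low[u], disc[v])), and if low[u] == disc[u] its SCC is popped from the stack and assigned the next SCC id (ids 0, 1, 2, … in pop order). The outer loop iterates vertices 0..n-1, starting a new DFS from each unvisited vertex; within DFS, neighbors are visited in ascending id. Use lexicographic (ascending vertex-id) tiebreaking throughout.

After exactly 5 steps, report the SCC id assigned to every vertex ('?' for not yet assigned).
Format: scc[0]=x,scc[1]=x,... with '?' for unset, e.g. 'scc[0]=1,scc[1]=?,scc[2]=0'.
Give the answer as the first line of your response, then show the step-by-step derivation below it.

scc[0]=0,scc[1]=1,scc[2]=2,scc[3]=3,scc[4]=?,scc[5]=1

step 1: low=(low[0]=0,low[1]=?,low[2]=?,low[3]=?,low[4]=?,low[5]=?); scc=(scc[0]=0,scc[1]=?,scc[2]=?,scc[3]=?,scc[4]=?,scc[5]=?)
step 2: low=(low[0]=0,low[1]=1,low[2]=?,low[3]=?,low[4]=?,low[5]=1); scc=(scc[0]=0,scc[1]=?,scc[2]=?,scc[3]=?,scc[4]=?,scc[5]=?)
step 3: low=(low[0]=0,low[1]=1,low[2]=?,low[3]=?,low[4]=?,low[5]=1); scc=(scc[0]=0,scc[1]=1,scc[2]=?,scc[3]=?,scc[4]=?,scc[5]=1)
step 4: low=(low[0]=0,low[1]=1,low[2]=3,low[3]=?,low[4]=?,low[5]=1); scc=(scc[0]=0,scc[1]=1,scc[2]=2,scc[3]=?,scc[4]=?,scc[5]=1)
step 5: low=(low[0]=0,low[1]=1,low[2]=3,low[3]=4,low[4]=?,low[5]=1); scc=(scc[0]=0,scc[1]=1,scc[2]=2,scc[3]=3,scc[4]=?,scc[5]=1)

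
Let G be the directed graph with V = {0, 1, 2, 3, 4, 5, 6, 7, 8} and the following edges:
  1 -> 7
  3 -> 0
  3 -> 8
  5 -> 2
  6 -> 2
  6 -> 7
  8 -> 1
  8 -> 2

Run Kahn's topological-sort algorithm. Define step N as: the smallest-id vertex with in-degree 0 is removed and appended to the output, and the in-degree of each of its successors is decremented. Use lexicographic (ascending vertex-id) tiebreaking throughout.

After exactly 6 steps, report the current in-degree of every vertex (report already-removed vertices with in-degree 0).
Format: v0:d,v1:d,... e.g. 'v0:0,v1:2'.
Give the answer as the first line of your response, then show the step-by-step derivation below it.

v0:0,v1:0,v2:0,v3:0,v4:0,v5:0,v6:0,v7:1,v8:0

step 1: output 3; order=[3]; indeg=(0,1,3,0,0,0,0,2,0)
step 2: output 0; order=[3,0]; indeg=(0,1,3,0,0,0,0,2,0)
step 3: output 4; order=[3,0,4]; indeg=(0,1,3,0,0,0,0,2,0)
step 4: output 5; order=[3,0,4,5]; indeg=(0,1,2,0,0,0,0,2,0)
step 5: output 6; order=[3,0,4,5,6]; indeg=(0,1,1,0,0,0,0,1,0)
step 6: output 8; order=[3,0,4,5,6,8]; indeg=(0,0,0,0,0,0,0,1,0)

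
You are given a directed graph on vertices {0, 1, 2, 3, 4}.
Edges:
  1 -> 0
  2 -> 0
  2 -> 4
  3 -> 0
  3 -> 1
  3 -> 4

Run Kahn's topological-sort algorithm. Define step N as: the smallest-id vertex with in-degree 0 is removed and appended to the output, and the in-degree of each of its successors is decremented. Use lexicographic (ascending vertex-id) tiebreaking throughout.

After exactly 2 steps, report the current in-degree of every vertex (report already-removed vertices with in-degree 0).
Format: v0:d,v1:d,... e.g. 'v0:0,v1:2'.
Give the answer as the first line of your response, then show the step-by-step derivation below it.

v0:1,v1:0,v2:0,v3:0,v4:0

step 1: output 2; order=[2]; indeg=(2,1,0,0,1)
step 2: output 3; order=[2,3]; indeg=(1,0,0,0,0)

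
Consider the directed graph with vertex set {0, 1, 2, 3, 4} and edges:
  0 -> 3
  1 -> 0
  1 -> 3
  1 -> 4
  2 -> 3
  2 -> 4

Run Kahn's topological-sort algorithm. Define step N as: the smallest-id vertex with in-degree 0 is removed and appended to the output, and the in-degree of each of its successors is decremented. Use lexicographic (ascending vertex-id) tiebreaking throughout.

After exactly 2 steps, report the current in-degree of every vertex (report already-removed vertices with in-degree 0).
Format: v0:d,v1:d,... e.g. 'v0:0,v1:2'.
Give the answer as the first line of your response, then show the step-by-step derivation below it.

v0:0,v1:0,v2:0,v3:1,v4:1

step 1: output 1; order=[1]; indeg=(0,0,0,2,1)
step 2: output 0; order=[1,0]; indeg=(0,0,0,1,1)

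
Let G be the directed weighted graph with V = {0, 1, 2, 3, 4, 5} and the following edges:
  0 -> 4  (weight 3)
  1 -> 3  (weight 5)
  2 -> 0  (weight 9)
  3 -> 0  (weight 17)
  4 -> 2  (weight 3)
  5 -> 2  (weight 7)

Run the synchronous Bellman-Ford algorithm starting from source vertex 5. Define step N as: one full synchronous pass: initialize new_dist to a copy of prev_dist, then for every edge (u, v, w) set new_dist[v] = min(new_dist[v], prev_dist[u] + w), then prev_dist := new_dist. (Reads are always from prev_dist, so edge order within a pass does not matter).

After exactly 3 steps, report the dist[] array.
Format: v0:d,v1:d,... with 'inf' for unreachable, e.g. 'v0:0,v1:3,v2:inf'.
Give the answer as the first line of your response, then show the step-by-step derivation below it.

v0:16,v1:inf,v2:7,v3:inf,v4:19,v5:0

step 1: dist = v0:inf,v1:inf,v2:7,v3:inf,v4:inf,v5:0
step 2: dist = v0:16,v1:inf,v2:7,v3:inf,v4:inf,v5:0
step 3: dist = v0:16,v1:inf,v2:7,v3:inf,v4:19,v5:0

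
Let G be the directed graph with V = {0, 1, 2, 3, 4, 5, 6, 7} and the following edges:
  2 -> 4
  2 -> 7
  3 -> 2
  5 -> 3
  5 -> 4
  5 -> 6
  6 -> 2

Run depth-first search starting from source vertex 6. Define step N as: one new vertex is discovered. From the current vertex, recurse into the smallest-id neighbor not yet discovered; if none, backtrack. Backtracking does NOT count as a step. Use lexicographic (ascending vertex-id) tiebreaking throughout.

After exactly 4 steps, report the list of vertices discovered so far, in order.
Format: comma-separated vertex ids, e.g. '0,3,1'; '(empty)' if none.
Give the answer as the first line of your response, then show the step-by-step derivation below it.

6,2,4,7

step 1: discover 6; path=6; order=6
step 2: discover 2; path=6>2; order=6,2
step 3: discover 4; path=6>2>4; order=6,2,4
step 4: discover 7; path=6>2>7; order=6,2,4,7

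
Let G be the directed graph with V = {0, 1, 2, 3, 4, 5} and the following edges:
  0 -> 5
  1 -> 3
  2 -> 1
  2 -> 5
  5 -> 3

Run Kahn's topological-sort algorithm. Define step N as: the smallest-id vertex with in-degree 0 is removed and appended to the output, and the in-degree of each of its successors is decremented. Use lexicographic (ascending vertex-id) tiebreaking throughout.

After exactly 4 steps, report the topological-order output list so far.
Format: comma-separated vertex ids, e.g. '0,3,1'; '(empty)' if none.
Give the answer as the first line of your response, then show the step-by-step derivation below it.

0,2,1,4

step 1: output 0; order=[0]; indeg=(0,1,0,2,0,1)
step 2: output 2; order=[0,2]; indeg=(0,0,0,2,0,0)
step 3: output 1; order=[0,2,1]; indeg=(0,0,0,1,0,0)
step 4: output 4; order=[0,2,1,4]; indeg=(0,0,0,1,0,0)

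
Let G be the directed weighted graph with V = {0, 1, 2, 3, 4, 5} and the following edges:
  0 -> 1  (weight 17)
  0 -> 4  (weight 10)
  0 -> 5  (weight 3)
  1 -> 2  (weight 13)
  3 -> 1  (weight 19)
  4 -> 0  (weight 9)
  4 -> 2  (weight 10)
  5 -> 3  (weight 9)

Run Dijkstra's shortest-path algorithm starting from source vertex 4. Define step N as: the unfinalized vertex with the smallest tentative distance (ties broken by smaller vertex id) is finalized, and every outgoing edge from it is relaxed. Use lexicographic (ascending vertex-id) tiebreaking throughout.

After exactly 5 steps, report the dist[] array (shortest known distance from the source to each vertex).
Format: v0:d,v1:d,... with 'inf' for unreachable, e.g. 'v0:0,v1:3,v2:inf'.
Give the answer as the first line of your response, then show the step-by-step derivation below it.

v0:9,v1:26,v2:10,v3:21,v4:0,v5:12

step 1: dist = v0:9,v1:inf,v2:10,v3:inf,v4:0,v5:inf
step 2: dist = v0:9,v1:26,v2:10,v3:inf,v4:0,v5:12
step 3: dist = v0:9,v1:26,v2:10,v3:inf,v4:0,v5:12
step 4: dist = v0:9,v1:26,v2:10,v3:21,v4:0,v5:12
step 5: dist = v0:9,v1:26,v2:10,v3:21,v4:0,v5:12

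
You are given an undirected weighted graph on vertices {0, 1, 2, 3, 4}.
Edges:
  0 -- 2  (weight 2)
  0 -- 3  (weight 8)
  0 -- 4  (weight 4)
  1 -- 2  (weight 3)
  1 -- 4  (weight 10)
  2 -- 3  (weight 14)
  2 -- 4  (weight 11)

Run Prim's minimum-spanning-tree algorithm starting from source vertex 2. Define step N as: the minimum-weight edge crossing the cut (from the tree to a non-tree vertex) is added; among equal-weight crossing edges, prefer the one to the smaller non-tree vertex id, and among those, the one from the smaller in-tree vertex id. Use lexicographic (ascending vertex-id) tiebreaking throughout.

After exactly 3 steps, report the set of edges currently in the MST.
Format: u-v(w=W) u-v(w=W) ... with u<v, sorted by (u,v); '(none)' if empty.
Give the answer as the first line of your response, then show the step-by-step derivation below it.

0-2(w=2) 0-4(w=4) 1-2(w=3)

step 1: add edge 0-2 (w=2); MST = {0-2(w=2)}
step 2: add edge 1-2 (w=3); MST = {0-2(w=2) 1-2(w=3)}
step 3: add edge 0-4 (w=4); MST = {0-2(w=2) 0-4(w=4) 1-2(w=3)}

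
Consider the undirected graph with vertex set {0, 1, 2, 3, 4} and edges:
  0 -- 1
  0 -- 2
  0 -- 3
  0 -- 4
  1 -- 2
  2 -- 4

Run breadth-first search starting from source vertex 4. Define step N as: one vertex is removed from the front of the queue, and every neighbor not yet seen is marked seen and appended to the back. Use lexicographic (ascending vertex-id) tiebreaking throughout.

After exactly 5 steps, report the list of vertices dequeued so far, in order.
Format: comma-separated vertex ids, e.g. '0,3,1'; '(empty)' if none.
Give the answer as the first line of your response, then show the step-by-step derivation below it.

4,0,2,1,3

step 1: dequeue 4; queue=[0,2]; order=4
step 2: dequeue 0; queue=[2,1,3]; order=4,0
step 3: dequeue 2; queue=[1,3]; order=4,0,2
step 4: dequeue 1; queue=[3]; order=4,0,2,1
step 5: dequeue 3; queue=[(empty)]; order=4,0,2,1,3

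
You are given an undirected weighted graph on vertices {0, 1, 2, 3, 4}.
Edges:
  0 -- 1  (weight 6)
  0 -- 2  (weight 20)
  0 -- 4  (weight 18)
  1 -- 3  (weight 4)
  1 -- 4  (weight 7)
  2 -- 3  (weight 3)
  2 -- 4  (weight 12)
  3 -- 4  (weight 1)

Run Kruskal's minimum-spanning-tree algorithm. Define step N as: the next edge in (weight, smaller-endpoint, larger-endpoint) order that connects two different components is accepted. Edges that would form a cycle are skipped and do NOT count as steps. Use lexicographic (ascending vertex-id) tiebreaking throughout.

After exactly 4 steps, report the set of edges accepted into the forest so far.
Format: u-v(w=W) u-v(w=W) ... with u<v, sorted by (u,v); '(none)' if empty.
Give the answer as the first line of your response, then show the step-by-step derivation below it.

0-1(w=6) 1-3(w=4) 2-3(w=3) 3-4(w=1)

step 1: add edge 3-4 (w=1); MST = {3-4(w=1)}
step 2: add edge 2-3 (w=3); MST = {2-3(w=3) 3-4(w=1)}
step 3: add edge 1-3 (w=4); MST = {1-3(w=4) 2-3(w=3) 3-4(w=1)}
step 4: add edge 0-1 (w=6); MST = {0-1(w=6) 1-3(w=4) 2-3(w=3) 3-4(w=1)}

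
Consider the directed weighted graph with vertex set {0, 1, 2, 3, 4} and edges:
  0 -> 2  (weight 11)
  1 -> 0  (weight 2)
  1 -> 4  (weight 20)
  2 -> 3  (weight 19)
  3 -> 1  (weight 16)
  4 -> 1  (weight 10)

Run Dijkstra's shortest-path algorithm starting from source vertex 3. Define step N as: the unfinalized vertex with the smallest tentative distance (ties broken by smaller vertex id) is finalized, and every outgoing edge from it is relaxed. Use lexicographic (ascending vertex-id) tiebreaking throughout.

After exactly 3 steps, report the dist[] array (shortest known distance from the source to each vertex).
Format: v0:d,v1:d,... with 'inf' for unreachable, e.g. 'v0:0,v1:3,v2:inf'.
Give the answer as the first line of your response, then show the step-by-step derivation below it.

v0:18,v1:16,v2:29,v3:0,v4:36

step 1: dist = v0:inf,v1:16,v2:inf,v3:0,v4:inf
step 2: dist = v0:18,v1:16,v2:inf,v3:0,v4:36
step 3: dist = v0:18,v1:16,v2:29,v3:0,v4:36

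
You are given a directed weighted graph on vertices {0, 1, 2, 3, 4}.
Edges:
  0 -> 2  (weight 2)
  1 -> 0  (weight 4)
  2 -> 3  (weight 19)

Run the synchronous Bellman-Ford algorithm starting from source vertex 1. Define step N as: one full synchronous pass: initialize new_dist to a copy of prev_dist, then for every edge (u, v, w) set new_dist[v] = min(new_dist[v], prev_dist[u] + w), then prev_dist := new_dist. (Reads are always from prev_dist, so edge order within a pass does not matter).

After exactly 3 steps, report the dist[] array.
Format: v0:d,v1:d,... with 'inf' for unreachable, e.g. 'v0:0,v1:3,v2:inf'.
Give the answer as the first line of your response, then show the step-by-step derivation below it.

v0:4,v1:0,v2:6,v3:25,v4:inf

step 1: dist = v0:4,v1:0,v2:inf,v3:inf,v4:inf
step 2: dist = v0:4,v1:0,v2:6,v3:inf,v4:inf
step 3: dist = v0:4,v1:0,v2:6,v3:25,v4:inf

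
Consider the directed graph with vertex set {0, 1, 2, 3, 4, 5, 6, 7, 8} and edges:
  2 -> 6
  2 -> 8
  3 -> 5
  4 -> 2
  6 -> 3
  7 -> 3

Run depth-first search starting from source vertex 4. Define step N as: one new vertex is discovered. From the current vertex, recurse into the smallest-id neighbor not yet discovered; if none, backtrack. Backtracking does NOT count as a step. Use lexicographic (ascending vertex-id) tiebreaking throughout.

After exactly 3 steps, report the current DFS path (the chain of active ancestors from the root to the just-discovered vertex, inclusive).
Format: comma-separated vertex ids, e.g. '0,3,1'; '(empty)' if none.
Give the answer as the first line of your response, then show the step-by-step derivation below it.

4,2,6

step 1: discover 4; path=4; order=4
step 2: discover 2; path=4>2; order=4,2
step 3: discover 6; path=4>2>6; order=4,2,6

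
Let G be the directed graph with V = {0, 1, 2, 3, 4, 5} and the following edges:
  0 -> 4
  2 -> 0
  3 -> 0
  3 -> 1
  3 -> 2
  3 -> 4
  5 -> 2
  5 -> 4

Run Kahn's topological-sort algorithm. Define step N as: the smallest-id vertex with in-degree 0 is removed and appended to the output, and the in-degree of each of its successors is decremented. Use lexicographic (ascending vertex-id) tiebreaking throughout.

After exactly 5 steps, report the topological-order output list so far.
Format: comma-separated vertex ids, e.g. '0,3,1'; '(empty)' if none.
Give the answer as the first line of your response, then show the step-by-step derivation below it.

3,1,5,2,0

step 1: output 3; order=[3]; indeg=(1,0,1,0,2,0)
step 2: output 1; order=[3,1]; indeg=(1,0,1,0,2,0)
step 3: output 5; order=[3,1,5]; indeg=(1,0,0,0,1,0)
step 4: output 2; order=[3,1,5,2]; indeg=(0,0,0,0,1,0)
step 5: output 0; order=[3,1,5,2,0]; indeg=(0,0,0,0,0,0)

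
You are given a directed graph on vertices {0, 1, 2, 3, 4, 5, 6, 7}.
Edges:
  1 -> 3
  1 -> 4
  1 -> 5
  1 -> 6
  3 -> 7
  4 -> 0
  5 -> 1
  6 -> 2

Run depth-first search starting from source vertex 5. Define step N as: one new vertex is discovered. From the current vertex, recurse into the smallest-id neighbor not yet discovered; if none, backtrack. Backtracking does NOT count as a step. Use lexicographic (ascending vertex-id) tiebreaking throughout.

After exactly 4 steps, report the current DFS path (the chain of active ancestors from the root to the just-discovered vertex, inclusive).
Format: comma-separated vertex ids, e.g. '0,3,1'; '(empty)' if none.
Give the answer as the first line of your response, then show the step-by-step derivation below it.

5,1,3,7

step 1: discover 5; path=5; order=5
step 2: discover 1; path=5>1; order=5,1
step 3: discover 3; path=5>1>3; order=5,1,3
step 4: discover 7; path=5>1>3>7; order=5,1,3,7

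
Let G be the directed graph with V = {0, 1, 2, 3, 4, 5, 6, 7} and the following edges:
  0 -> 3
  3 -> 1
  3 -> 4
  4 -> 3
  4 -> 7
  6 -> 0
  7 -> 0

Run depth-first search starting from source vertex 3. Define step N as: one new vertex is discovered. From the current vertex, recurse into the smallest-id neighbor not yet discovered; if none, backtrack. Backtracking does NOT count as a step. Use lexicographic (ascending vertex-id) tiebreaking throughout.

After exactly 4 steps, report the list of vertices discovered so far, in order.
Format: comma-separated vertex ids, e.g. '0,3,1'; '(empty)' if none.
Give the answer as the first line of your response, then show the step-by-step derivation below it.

3,1,4,7

step 1: discover 3; path=3; order=3
step 2: discover 1; path=3>1; order=3,1
step 3: discover 4; path=3>4; order=3,1,4
step 4: discover 7; path=3>4>7; order=3,1,4,7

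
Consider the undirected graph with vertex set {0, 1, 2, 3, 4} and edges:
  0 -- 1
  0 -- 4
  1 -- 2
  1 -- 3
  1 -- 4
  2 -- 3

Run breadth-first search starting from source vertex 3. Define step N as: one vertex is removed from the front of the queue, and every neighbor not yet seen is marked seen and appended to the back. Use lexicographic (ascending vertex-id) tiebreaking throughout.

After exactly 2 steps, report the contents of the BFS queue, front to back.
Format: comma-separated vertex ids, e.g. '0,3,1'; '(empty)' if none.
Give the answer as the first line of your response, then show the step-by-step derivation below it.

2,0,4

step 1: dequeue 3; queue=[1,2]; order=3
step 2: dequeue 1; queue=[2,0,4]; order=3,1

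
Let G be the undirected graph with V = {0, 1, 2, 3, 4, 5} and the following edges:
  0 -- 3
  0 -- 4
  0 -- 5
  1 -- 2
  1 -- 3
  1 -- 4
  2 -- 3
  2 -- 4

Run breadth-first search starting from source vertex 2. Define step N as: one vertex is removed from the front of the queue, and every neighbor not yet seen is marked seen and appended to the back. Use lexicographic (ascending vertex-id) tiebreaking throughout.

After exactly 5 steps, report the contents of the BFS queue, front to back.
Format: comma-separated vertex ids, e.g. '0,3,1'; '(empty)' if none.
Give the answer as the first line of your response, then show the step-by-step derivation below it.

5

step 1: dequeue 2; queue=[1,3,4]; order=2
step 2: dequeue 1; queue=[3,4]; order=2,1
step 3: dequeue 3; queue=[4,0]; order=2,1,3
step 4: dequeue 4; queue=[0]; order=2,1,3,4
step 5: dequeue 0; queue=[5]; order=2,1,3,4,0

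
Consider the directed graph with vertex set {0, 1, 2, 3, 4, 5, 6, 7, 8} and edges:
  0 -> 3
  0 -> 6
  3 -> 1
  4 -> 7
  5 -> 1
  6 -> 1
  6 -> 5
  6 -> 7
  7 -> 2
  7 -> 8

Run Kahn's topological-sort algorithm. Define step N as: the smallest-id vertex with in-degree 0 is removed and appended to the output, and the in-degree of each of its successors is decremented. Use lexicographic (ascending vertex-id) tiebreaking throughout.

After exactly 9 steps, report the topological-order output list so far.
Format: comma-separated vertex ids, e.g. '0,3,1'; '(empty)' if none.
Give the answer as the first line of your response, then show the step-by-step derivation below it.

0,3,4,6,5,1,7,2,8

step 1: output 0; order=[0]; indeg=(0,3,1,0,0,1,0,2,1)
step 2: output 3; order=[0,3]; indeg=(0,2,1,0,0,1,0,2,1)
step 3: output 4; order=[0,3,4]; indeg=(0,2,1,0,0,1,0,1,1)
step 4: output 6; order=[0,3,4,6]; indeg=(0,1,1,0,0,0,0,0,1)
step 5: output 5; order=[0,3,4,6,5]; indeg=(0,0,1,0,0,0,0,0,1)
step 6: output 1; order=[0,3,4,6,5,1]; indeg=(0,0,1,0,0,0,0,0,1)
step 7: output 7; order=[0,3,4,6,5,1,7]; indeg=(0,0,0,0,0,0,0,0,0)
step 8: output 2; order=[0,3,4,6,5,1,7,2]; indeg=(0,0,0,0,0,0,0,0,0)
step 9: output 8; order=[0,3,4,6,5,1,7,2,8]; indeg=(0,0,0,0,0,0,0,0,0)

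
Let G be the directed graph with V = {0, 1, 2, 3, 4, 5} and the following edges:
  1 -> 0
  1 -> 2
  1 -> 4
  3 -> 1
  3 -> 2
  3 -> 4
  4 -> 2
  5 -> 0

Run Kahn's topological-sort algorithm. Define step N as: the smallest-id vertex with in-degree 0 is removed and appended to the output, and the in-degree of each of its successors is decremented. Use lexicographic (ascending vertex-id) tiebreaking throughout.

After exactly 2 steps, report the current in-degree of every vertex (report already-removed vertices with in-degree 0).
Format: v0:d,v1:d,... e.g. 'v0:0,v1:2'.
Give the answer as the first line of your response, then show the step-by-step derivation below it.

v0:1,v1:0,v2:1,v3:0,v4:0,v5:0

step 1: output 3; order=[3]; indeg=(2,0,2,0,1,0)
step 2: output 1; order=[3,1]; indeg=(1,0,1,0,0,0)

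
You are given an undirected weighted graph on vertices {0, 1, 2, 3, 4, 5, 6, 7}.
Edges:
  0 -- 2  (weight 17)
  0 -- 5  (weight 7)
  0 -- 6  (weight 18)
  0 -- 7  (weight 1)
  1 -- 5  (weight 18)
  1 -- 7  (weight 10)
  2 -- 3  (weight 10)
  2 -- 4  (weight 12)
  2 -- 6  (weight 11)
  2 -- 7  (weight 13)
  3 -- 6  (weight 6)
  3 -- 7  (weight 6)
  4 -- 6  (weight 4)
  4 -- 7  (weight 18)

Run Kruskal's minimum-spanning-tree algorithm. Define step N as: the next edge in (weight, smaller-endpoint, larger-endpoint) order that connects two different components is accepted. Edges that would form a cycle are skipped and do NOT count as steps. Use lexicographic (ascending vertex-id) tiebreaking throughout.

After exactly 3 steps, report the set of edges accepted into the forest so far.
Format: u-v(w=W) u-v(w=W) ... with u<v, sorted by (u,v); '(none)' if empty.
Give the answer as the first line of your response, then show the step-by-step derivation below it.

0-7(w=1) 3-6(w=6) 4-6(w=4)

step 1: add edge 0-7 (w=1); MST = {0-7(w=1)}
step 2: add edge 4-6 (w=4); MST = {0-7(w=1) 4-6(w=4)}
step 3: add edge 3-6 (w=6); MST = {0-7(w=1) 3-6(w=6) 4-6(w=4)}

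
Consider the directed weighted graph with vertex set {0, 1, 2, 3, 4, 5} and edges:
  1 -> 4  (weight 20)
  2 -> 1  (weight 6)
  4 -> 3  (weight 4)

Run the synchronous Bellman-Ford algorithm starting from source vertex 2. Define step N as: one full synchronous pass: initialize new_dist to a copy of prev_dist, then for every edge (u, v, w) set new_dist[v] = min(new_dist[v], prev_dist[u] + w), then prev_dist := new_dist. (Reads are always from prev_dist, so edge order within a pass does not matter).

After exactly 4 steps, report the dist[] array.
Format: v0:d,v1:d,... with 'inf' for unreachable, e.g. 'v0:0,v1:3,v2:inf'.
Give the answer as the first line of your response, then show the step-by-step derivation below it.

v0:inf,v1:6,v2:0,v3:30,v4:26,v5:inf

step 1: dist = v0:inf,v1:6,v2:0,v3:inf,v4:inf,v5:inf
step 2: dist = v0:inf,v1:6,v2:0,v3:inf,v4:26,v5:inf
step 3: dist = v0:inf,v1:6,v2:0,v3:30,v4:26,v5:inf
step 4: dist = v0:inf,v1:6,v2:0,v3:30,v4:26,v5:inf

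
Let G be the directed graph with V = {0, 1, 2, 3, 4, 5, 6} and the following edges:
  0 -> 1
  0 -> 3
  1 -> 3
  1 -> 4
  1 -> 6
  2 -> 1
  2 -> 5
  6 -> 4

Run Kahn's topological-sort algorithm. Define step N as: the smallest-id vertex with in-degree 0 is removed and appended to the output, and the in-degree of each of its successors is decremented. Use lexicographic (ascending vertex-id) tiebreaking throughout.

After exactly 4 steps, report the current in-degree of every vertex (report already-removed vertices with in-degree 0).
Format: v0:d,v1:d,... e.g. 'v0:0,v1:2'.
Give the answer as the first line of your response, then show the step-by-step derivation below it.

v0:0,v1:0,v2:0,v3:0,v4:1,v5:0,v6:0

step 1: output 0; order=[0]; indeg=(0,1,0,1,2,1,1)
step 2: output 2; order=[0,2]; indeg=(0,0,0,1,2,0,1)
step 3: output 1; order=[0,2,1]; indeg=(0,0,0,0,1,0,0)
step 4: output 3; order=[0,2,1,3]; indeg=(0,0,0,0,1,0,0)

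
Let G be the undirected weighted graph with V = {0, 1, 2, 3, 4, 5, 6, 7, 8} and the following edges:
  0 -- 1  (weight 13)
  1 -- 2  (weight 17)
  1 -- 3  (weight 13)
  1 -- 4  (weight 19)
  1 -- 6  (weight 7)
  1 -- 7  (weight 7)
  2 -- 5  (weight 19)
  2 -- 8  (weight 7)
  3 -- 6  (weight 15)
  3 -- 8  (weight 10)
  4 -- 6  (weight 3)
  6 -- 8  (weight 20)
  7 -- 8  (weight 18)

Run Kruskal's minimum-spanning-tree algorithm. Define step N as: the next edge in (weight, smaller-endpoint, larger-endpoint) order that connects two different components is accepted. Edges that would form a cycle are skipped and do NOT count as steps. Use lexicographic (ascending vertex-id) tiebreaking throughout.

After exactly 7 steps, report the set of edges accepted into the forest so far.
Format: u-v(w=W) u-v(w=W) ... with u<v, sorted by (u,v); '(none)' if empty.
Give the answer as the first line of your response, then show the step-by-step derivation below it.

0-1(w=13) 1-3(w=13) 1-6(w=7) 1-7(w=7) 2-8(w=7) 3-8(w=10) 4-6(w=3)

step 1: add edge 4-6 (w=3); MST = {4-6(w=3)}
step 2: add edge 1-6 (w=7); MST = {1-6(w=7) 4-6(w=3)}
step 3: add edge 1-7 (w=7); MST = {1-6(w=7) 1-7(w=7) 4-6(w=3)}
step 4: add edge 2-8 (w=7); MST = {1-6(w=7) 1-7(w=7) 2-8(w=7) 4-6(w=3)}
step 5: add edge 3-8 (w=10); MST = {1-6(w=7) 1-7(w=7) 2-8(w=7) 3-8(w=10) 4-6(w=3)}
step 6: add edge 0-1 (w=13); MST = {0-1(w=13) 1-6(w=7) 1-7(w=7) 2-8(w=7) 3-8(w=10) 4-6(w=3)}
step 7: add edge 1-3 (w=13); MST = {0-1(w=13) 1-3(w=13) 1-6(w=7) 1-7(w=7) 2-8(w=7) 3-8(w=10) 4-6(w=3)}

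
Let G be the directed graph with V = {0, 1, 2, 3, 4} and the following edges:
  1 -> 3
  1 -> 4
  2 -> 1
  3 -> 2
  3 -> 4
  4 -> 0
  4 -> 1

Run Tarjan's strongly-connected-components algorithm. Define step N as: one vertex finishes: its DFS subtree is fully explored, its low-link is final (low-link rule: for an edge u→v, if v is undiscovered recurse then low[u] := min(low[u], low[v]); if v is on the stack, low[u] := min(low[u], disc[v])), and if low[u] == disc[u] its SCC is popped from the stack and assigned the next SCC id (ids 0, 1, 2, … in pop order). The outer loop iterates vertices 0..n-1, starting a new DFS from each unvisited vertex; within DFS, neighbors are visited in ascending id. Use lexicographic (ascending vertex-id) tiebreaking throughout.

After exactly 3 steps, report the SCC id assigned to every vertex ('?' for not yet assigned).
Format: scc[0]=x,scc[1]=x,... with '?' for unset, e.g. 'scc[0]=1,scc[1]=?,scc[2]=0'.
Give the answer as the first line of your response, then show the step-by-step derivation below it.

scc[0]=0,scc[1]=?,scc[2]=?,scc[3]=?,scc[4]=?

step 1: low=(low[0]=0,low[1]=?,low[2]=?,low[3]=?,low[4]=?); scc=(scc[0]=0,scc[1]=?,scc[2]=?,scc[3]=?,scc[4]=?)
step 2: low=(low[0]=0,low[1]=1,low[2]=1,low[3]=2,low[4]=?); scc=(scc[0]=0,scc[1]=?,scc[2]=?,scc[3]=?,scc[4]=?)
step 3: low=(low[0]=0,low[1]=1,low[2]=1,low[3]=1,low[4]=1); scc=(scc[0]=0,scc[1]=?,scc[2]=?,scc[3]=?,scc[4]=?)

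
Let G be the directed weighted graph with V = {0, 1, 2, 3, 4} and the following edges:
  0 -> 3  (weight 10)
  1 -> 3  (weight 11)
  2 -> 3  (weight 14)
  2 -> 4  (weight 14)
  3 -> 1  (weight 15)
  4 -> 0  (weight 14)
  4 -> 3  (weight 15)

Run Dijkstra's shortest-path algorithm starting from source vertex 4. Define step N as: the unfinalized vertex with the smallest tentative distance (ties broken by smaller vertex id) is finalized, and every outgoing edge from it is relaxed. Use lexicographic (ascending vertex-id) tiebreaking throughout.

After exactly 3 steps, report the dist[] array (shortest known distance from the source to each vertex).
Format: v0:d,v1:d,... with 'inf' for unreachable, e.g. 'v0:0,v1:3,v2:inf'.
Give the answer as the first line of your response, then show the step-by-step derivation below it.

v0:14,v1:30,v2:inf,v3:15,v4:0

step 1: dist = v0:14,v1:inf,v2:inf,v3:15,v4:0
step 2: dist = v0:14,v1:inf,v2:inf,v3:15,v4:0
step 3: dist = v0:14,v1:30,v2:inf,v3:15,v4:0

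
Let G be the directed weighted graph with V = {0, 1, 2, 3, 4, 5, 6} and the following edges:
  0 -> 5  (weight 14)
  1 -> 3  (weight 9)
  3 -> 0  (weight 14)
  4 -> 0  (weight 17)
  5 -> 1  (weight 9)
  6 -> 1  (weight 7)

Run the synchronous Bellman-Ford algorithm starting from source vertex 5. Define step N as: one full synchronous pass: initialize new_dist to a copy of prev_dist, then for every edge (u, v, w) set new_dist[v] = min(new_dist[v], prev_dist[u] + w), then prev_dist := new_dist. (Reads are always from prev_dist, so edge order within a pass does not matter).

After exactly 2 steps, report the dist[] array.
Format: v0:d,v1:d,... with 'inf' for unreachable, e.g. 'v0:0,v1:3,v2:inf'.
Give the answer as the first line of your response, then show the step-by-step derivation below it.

v0:inf,v1:9,v2:inf,v3:18,v4:inf,v5:0,v6:inf

step 1: dist = v0:inf,v1:9,v2:inf,v3:inf,v4:inf,v5:0,v6:inf
step 2: dist = v0:inf,v1:9,v2:inf,v3:18,v4:inf,v5:0,v6:inf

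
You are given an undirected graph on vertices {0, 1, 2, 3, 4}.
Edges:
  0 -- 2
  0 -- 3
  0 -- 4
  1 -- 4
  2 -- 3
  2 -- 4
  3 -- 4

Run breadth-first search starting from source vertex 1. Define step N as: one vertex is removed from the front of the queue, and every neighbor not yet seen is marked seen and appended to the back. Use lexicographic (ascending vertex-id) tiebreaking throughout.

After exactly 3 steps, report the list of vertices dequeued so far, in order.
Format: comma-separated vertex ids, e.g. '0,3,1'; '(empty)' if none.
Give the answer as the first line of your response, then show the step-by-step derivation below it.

1,4,0

step 1: dequeue 1; queue=[4]; order=1
step 2: dequeue 4; queue=[0,2,3]; order=1,4
step 3: dequeue 0; queue=[2,3]; order=1,4,0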